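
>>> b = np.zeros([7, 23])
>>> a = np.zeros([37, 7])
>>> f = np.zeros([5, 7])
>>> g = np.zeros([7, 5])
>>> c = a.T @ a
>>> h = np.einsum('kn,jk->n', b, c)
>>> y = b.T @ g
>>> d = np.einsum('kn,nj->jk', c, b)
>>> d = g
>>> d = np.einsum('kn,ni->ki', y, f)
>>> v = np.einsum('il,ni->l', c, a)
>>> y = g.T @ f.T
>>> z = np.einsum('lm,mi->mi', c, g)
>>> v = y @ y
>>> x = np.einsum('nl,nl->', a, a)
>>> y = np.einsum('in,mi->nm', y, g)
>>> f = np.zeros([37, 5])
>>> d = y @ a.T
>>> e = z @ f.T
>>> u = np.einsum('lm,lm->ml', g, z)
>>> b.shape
(7, 23)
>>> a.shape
(37, 7)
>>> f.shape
(37, 5)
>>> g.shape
(7, 5)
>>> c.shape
(7, 7)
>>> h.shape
(23,)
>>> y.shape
(5, 7)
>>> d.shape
(5, 37)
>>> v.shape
(5, 5)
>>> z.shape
(7, 5)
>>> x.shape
()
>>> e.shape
(7, 37)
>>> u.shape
(5, 7)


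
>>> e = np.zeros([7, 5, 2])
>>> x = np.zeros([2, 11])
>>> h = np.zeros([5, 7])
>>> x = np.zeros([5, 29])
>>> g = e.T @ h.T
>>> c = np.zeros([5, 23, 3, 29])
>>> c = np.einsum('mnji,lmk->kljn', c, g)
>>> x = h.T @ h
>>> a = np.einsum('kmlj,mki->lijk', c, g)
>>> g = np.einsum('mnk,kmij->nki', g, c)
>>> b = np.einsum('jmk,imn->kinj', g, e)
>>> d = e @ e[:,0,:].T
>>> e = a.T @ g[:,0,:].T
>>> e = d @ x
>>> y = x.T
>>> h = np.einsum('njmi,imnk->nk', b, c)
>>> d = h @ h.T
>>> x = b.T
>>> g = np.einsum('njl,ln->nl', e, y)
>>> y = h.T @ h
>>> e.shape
(7, 5, 7)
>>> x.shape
(5, 2, 7, 3)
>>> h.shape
(3, 23)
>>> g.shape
(7, 7)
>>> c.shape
(5, 2, 3, 23)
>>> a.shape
(3, 5, 23, 5)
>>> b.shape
(3, 7, 2, 5)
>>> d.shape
(3, 3)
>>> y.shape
(23, 23)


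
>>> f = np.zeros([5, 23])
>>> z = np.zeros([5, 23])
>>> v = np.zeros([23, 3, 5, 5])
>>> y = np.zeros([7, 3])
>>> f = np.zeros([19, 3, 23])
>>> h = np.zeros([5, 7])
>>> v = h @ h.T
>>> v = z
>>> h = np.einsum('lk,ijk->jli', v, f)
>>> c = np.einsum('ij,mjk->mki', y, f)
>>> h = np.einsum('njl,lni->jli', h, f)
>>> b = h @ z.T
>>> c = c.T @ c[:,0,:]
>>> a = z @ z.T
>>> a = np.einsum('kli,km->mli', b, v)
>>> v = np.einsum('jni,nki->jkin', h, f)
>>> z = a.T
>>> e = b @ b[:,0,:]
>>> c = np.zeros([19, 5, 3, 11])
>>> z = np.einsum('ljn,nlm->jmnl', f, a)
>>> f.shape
(19, 3, 23)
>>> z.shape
(3, 5, 23, 19)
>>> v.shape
(5, 3, 23, 19)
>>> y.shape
(7, 3)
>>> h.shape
(5, 19, 23)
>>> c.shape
(19, 5, 3, 11)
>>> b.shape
(5, 19, 5)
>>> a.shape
(23, 19, 5)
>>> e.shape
(5, 19, 5)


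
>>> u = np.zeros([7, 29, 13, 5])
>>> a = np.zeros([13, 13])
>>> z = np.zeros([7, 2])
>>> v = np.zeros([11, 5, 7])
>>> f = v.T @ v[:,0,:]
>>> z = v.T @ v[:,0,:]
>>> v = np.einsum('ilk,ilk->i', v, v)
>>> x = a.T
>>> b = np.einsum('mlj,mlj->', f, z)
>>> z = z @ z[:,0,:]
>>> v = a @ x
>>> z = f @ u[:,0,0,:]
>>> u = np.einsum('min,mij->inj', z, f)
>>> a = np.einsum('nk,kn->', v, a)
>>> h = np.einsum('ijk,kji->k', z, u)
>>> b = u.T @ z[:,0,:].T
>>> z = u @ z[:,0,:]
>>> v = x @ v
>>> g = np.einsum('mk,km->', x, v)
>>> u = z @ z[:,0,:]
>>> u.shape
(5, 5, 5)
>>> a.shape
()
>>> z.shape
(5, 5, 5)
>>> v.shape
(13, 13)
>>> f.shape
(7, 5, 7)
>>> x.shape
(13, 13)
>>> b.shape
(7, 5, 7)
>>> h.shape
(5,)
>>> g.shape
()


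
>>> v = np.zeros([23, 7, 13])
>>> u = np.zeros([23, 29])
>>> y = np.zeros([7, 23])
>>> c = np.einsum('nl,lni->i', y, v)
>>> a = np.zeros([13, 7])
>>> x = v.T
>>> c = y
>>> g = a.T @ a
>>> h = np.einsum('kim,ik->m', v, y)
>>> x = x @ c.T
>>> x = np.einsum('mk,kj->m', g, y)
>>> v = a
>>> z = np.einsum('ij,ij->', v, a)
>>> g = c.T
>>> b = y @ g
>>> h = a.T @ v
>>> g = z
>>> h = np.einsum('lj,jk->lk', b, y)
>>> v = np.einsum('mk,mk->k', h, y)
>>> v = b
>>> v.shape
(7, 7)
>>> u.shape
(23, 29)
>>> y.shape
(7, 23)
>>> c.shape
(7, 23)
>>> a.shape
(13, 7)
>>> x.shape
(7,)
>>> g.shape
()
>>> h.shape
(7, 23)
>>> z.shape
()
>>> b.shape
(7, 7)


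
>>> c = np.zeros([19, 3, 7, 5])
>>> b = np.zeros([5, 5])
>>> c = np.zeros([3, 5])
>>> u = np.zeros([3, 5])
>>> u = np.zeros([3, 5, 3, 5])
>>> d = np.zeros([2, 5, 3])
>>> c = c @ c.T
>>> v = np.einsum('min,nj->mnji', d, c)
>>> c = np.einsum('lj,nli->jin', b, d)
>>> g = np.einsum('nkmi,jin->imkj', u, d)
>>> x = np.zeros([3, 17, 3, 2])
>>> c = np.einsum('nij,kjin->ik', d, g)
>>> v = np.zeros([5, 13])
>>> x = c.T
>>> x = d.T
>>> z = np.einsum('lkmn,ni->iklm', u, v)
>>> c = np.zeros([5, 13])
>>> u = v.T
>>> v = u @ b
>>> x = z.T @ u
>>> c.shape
(5, 13)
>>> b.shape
(5, 5)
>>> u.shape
(13, 5)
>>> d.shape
(2, 5, 3)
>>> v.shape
(13, 5)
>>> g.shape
(5, 3, 5, 2)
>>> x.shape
(3, 3, 5, 5)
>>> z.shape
(13, 5, 3, 3)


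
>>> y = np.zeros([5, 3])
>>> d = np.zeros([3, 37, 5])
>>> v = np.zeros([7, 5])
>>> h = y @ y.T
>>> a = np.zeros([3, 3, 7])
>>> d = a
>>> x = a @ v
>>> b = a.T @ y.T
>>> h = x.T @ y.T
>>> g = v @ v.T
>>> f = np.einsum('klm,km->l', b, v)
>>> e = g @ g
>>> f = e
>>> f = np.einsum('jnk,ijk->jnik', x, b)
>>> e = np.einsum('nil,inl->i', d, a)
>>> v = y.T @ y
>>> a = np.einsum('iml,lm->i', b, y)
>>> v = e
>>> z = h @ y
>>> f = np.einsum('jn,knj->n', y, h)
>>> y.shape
(5, 3)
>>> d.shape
(3, 3, 7)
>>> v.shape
(3,)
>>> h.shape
(5, 3, 5)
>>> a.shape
(7,)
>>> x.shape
(3, 3, 5)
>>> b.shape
(7, 3, 5)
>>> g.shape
(7, 7)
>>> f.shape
(3,)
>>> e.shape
(3,)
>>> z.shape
(5, 3, 3)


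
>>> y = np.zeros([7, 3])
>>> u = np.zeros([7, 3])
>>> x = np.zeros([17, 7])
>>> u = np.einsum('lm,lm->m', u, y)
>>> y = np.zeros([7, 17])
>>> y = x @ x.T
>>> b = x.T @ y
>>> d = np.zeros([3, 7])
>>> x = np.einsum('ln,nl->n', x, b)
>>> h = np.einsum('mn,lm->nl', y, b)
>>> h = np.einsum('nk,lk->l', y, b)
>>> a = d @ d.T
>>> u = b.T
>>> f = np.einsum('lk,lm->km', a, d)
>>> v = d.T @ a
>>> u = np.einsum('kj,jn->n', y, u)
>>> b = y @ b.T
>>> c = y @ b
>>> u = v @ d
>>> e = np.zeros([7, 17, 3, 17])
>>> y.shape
(17, 17)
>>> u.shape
(7, 7)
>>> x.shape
(7,)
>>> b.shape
(17, 7)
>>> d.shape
(3, 7)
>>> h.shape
(7,)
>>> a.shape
(3, 3)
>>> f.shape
(3, 7)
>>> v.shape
(7, 3)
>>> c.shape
(17, 7)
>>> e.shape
(7, 17, 3, 17)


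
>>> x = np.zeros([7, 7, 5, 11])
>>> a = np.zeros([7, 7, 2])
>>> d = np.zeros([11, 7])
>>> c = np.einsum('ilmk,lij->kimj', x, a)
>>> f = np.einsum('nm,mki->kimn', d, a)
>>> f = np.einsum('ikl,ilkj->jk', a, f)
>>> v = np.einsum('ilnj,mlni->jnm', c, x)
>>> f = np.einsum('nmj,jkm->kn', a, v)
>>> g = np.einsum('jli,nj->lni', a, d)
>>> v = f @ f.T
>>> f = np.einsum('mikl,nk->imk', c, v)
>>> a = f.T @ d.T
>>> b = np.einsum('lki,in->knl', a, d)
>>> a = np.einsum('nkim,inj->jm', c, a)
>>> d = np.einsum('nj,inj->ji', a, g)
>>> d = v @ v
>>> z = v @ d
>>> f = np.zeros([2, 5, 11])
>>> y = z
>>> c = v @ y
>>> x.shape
(7, 7, 5, 11)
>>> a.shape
(11, 2)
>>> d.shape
(5, 5)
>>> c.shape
(5, 5)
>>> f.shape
(2, 5, 11)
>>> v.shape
(5, 5)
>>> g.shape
(7, 11, 2)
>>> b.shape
(11, 7, 5)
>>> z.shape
(5, 5)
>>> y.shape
(5, 5)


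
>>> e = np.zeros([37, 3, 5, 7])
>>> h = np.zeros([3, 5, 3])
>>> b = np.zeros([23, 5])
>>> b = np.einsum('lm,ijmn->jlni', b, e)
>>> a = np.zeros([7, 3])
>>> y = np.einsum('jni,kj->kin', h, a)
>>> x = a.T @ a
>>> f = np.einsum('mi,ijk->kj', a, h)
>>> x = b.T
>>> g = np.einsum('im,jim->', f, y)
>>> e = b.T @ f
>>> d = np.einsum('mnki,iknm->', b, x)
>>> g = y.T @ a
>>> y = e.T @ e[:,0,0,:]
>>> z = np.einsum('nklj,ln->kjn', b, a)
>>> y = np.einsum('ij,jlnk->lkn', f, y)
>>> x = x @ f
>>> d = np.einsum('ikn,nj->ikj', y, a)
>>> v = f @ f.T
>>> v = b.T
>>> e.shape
(37, 7, 23, 5)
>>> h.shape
(3, 5, 3)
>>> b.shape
(3, 23, 7, 37)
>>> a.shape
(7, 3)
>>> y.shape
(23, 5, 7)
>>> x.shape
(37, 7, 23, 5)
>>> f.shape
(3, 5)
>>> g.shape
(5, 3, 3)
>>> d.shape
(23, 5, 3)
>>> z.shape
(23, 37, 3)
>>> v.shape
(37, 7, 23, 3)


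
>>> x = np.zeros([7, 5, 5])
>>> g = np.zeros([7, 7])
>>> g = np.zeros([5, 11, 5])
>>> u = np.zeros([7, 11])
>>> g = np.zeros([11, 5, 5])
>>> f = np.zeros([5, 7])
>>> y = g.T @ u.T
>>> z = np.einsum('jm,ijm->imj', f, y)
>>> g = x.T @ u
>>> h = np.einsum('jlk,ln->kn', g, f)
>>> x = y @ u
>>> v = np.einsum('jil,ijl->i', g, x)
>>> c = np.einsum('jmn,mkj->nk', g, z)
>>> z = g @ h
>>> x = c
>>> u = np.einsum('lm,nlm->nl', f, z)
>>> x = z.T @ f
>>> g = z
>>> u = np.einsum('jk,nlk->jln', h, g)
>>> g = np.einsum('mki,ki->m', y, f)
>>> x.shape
(7, 5, 7)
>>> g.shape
(5,)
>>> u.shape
(11, 5, 5)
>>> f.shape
(5, 7)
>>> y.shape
(5, 5, 7)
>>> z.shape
(5, 5, 7)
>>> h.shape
(11, 7)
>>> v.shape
(5,)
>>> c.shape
(11, 7)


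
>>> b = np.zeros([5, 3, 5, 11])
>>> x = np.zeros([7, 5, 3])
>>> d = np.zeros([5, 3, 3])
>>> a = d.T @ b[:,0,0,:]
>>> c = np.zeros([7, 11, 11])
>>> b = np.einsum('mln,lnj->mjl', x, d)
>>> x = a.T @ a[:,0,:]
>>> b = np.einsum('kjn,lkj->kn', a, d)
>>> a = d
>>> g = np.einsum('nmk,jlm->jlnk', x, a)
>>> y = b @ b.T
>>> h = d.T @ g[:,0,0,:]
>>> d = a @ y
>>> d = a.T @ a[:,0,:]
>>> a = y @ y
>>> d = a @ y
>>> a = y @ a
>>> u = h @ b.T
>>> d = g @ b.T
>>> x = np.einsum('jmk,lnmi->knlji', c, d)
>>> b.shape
(3, 11)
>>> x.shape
(11, 3, 5, 7, 3)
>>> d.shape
(5, 3, 11, 3)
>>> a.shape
(3, 3)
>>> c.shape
(7, 11, 11)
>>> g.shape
(5, 3, 11, 11)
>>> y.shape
(3, 3)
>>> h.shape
(3, 3, 11)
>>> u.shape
(3, 3, 3)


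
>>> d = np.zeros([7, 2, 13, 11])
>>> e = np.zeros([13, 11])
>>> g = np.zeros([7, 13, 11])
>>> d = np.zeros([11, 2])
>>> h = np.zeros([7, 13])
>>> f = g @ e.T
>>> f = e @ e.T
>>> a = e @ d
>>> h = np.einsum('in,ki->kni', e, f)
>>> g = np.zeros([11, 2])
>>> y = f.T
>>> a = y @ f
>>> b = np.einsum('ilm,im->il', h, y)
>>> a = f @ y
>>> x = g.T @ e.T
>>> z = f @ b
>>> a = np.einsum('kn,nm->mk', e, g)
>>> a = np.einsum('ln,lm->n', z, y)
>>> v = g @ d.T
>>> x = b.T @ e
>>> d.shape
(11, 2)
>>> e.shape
(13, 11)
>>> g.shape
(11, 2)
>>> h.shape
(13, 11, 13)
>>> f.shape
(13, 13)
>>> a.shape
(11,)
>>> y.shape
(13, 13)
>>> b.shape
(13, 11)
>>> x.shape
(11, 11)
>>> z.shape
(13, 11)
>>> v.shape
(11, 11)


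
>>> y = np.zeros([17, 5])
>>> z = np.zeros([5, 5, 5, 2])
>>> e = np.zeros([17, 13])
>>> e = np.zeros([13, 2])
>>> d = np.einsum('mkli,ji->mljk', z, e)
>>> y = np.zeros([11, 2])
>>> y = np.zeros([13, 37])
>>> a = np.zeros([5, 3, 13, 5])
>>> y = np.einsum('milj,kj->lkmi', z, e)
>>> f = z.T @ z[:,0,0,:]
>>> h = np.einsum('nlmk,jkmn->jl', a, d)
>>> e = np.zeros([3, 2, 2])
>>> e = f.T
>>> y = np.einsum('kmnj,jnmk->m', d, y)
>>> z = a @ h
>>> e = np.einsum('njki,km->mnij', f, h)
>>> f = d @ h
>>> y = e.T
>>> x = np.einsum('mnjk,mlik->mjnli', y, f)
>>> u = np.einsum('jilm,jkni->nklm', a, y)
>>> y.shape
(5, 2, 2, 3)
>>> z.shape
(5, 3, 13, 3)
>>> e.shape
(3, 2, 2, 5)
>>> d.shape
(5, 5, 13, 5)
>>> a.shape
(5, 3, 13, 5)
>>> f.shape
(5, 5, 13, 3)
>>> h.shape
(5, 3)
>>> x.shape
(5, 2, 2, 5, 13)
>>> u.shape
(2, 2, 13, 5)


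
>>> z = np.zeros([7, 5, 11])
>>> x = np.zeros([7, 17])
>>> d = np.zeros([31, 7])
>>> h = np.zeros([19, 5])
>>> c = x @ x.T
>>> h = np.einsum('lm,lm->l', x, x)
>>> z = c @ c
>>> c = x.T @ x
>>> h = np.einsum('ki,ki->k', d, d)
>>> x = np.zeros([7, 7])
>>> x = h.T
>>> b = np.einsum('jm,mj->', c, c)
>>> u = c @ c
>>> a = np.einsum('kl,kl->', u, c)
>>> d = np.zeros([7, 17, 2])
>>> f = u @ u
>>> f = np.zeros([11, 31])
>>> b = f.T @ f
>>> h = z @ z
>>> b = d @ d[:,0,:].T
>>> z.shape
(7, 7)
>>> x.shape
(31,)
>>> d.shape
(7, 17, 2)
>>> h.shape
(7, 7)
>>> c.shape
(17, 17)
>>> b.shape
(7, 17, 7)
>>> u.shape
(17, 17)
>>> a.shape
()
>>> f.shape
(11, 31)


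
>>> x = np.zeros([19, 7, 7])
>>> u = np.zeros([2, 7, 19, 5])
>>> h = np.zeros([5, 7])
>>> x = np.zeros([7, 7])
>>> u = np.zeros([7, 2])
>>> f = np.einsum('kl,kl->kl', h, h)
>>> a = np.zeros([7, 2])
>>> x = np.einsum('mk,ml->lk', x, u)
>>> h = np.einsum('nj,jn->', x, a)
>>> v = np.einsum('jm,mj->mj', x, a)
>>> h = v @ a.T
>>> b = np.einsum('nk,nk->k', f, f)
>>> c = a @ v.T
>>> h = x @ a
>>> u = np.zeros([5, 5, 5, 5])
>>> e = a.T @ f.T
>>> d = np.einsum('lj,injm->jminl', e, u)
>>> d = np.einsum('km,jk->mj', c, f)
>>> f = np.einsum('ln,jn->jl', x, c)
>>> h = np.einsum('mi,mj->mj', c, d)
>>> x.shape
(2, 7)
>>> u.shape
(5, 5, 5, 5)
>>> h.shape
(7, 5)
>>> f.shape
(7, 2)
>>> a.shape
(7, 2)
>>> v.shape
(7, 2)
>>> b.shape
(7,)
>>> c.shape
(7, 7)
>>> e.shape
(2, 5)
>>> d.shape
(7, 5)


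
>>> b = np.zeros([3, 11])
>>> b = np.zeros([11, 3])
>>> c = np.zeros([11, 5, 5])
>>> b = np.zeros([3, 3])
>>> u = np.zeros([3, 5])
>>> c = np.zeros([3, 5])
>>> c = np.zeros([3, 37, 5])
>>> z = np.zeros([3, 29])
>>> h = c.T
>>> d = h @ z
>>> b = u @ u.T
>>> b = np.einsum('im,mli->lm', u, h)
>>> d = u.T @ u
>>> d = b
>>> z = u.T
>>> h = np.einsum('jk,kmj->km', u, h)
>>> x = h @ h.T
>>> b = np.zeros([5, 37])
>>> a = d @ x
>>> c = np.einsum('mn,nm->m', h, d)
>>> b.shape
(5, 37)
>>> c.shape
(5,)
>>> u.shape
(3, 5)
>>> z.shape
(5, 3)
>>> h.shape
(5, 37)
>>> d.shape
(37, 5)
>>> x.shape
(5, 5)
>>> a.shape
(37, 5)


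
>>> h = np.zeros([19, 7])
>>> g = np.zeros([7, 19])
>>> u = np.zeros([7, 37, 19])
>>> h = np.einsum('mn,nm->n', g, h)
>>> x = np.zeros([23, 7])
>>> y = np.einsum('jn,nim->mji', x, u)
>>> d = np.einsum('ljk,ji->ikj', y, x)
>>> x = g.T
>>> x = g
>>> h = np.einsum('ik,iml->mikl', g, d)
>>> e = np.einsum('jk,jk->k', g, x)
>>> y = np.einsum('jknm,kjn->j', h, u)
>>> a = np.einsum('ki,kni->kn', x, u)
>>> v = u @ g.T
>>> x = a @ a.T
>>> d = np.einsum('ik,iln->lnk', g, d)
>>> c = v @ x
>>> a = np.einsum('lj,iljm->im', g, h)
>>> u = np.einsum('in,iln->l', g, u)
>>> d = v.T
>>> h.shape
(37, 7, 19, 23)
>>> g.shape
(7, 19)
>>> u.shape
(37,)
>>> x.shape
(7, 7)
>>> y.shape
(37,)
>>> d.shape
(7, 37, 7)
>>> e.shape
(19,)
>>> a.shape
(37, 23)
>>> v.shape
(7, 37, 7)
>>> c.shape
(7, 37, 7)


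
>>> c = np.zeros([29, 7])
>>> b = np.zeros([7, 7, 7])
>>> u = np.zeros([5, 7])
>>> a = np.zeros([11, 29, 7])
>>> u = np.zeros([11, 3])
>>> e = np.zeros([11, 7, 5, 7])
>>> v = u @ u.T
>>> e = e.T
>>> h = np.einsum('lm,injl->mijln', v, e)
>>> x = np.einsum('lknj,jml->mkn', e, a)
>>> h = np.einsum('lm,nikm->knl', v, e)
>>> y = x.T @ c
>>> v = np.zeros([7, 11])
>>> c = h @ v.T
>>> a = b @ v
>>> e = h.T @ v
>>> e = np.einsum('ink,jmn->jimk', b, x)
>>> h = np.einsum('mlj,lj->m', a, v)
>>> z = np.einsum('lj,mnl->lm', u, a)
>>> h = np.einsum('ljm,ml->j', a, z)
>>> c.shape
(7, 7, 7)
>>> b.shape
(7, 7, 7)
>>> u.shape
(11, 3)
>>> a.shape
(7, 7, 11)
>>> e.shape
(29, 7, 5, 7)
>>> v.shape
(7, 11)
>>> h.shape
(7,)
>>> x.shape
(29, 5, 7)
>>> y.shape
(7, 5, 7)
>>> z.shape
(11, 7)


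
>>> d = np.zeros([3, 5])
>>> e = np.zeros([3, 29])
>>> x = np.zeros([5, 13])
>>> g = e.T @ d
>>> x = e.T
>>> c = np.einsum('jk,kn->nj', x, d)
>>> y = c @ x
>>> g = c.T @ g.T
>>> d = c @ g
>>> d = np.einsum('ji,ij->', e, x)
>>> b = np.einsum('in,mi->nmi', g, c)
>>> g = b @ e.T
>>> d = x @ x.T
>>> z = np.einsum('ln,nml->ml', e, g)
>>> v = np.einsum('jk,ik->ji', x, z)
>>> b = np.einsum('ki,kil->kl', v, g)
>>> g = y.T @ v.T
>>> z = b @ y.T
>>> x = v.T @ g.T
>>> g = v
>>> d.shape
(29, 29)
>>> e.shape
(3, 29)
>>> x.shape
(5, 3)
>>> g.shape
(29, 5)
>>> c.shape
(5, 29)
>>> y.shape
(5, 3)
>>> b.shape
(29, 3)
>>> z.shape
(29, 5)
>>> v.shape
(29, 5)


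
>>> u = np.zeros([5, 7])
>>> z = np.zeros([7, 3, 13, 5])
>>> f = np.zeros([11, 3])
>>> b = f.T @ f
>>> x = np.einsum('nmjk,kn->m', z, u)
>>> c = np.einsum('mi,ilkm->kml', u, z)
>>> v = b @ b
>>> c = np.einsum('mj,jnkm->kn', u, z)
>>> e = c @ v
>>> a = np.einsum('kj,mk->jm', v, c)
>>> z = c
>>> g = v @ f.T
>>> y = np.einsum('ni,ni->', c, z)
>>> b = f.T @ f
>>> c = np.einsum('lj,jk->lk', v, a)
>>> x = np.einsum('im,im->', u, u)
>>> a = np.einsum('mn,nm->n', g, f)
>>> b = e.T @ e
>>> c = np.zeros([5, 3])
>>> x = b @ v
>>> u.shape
(5, 7)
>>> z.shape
(13, 3)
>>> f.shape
(11, 3)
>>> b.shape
(3, 3)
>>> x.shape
(3, 3)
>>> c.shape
(5, 3)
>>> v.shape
(3, 3)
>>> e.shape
(13, 3)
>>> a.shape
(11,)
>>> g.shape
(3, 11)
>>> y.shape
()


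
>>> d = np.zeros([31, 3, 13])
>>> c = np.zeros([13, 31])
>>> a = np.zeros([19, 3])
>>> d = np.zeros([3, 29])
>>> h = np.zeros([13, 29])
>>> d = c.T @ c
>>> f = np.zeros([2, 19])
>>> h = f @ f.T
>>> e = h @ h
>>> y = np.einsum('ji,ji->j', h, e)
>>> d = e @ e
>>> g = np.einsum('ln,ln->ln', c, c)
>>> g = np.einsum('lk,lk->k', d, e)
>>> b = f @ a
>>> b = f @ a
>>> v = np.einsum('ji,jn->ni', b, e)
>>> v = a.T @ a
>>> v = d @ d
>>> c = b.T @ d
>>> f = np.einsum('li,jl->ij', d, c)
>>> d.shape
(2, 2)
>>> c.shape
(3, 2)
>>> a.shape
(19, 3)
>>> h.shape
(2, 2)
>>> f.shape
(2, 3)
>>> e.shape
(2, 2)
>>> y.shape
(2,)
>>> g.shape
(2,)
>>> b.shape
(2, 3)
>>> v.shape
(2, 2)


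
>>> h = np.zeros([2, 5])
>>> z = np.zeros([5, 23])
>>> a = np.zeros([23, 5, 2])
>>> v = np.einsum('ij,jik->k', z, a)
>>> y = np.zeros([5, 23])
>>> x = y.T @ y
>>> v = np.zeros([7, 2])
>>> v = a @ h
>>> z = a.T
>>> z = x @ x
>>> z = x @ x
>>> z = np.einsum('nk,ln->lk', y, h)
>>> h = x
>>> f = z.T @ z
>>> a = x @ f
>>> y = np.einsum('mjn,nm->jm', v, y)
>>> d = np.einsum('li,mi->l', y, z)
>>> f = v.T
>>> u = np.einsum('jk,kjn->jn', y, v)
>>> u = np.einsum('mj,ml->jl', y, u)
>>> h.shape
(23, 23)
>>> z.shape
(2, 23)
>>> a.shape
(23, 23)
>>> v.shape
(23, 5, 5)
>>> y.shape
(5, 23)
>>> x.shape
(23, 23)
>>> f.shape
(5, 5, 23)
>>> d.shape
(5,)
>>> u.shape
(23, 5)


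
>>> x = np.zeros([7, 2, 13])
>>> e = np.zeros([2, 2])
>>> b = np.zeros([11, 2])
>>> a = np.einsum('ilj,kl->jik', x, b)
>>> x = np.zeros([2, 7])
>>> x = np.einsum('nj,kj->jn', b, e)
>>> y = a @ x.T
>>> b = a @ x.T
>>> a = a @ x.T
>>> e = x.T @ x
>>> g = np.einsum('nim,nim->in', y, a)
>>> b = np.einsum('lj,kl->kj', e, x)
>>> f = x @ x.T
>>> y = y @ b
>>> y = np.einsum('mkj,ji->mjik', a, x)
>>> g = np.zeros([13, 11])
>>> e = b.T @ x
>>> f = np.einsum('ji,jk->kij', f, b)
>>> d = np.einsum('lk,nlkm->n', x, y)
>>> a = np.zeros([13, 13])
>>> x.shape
(2, 11)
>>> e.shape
(11, 11)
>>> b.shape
(2, 11)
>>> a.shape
(13, 13)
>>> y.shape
(13, 2, 11, 7)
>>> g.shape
(13, 11)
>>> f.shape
(11, 2, 2)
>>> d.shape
(13,)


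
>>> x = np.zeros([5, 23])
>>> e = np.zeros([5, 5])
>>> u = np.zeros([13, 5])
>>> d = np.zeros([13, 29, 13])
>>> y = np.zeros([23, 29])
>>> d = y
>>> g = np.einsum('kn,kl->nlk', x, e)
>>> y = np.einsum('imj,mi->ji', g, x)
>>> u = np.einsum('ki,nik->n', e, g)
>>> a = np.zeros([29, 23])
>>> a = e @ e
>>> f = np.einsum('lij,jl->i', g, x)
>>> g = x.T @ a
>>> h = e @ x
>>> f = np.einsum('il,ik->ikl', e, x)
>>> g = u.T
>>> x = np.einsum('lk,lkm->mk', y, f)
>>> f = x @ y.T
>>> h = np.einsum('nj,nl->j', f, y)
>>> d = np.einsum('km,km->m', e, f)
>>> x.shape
(5, 23)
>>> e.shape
(5, 5)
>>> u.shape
(23,)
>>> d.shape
(5,)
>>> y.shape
(5, 23)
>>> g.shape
(23,)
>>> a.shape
(5, 5)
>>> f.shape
(5, 5)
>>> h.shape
(5,)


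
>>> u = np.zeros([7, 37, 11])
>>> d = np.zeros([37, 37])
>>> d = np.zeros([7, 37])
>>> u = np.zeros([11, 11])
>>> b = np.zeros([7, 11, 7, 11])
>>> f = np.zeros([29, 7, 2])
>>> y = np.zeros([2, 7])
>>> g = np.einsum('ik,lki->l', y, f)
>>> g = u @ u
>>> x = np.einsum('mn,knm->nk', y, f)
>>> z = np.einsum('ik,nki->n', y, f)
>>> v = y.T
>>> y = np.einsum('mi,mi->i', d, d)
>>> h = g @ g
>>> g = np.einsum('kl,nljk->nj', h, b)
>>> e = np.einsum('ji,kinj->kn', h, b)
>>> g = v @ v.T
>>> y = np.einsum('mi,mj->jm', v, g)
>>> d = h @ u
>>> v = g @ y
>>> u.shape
(11, 11)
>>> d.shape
(11, 11)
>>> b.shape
(7, 11, 7, 11)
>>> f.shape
(29, 7, 2)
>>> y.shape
(7, 7)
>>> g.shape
(7, 7)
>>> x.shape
(7, 29)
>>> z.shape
(29,)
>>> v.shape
(7, 7)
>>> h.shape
(11, 11)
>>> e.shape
(7, 7)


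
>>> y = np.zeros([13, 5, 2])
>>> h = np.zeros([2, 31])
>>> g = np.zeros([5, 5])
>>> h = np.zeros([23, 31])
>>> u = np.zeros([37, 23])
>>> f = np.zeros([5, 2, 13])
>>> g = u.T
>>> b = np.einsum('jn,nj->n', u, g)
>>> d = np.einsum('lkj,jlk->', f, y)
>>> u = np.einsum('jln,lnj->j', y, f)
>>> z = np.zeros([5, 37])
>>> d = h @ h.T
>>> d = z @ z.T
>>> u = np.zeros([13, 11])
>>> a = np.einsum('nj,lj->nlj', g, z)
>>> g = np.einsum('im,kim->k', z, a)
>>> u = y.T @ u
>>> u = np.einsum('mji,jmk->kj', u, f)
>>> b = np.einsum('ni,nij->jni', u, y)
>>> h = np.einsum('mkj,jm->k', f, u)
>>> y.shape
(13, 5, 2)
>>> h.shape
(2,)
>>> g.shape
(23,)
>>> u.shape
(13, 5)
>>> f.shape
(5, 2, 13)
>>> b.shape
(2, 13, 5)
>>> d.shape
(5, 5)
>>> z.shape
(5, 37)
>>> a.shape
(23, 5, 37)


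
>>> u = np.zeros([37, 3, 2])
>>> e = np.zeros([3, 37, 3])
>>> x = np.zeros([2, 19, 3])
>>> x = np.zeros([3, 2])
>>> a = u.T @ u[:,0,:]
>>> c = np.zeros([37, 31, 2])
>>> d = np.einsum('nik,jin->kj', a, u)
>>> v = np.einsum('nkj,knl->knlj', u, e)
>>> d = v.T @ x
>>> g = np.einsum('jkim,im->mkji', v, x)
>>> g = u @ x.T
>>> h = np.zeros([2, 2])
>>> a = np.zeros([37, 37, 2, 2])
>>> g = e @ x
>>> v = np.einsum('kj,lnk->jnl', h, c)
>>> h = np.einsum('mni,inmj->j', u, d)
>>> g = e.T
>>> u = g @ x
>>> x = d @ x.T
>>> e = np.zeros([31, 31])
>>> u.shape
(3, 37, 2)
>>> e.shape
(31, 31)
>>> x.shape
(2, 3, 37, 3)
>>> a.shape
(37, 37, 2, 2)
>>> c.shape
(37, 31, 2)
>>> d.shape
(2, 3, 37, 2)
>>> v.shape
(2, 31, 37)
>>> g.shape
(3, 37, 3)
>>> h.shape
(2,)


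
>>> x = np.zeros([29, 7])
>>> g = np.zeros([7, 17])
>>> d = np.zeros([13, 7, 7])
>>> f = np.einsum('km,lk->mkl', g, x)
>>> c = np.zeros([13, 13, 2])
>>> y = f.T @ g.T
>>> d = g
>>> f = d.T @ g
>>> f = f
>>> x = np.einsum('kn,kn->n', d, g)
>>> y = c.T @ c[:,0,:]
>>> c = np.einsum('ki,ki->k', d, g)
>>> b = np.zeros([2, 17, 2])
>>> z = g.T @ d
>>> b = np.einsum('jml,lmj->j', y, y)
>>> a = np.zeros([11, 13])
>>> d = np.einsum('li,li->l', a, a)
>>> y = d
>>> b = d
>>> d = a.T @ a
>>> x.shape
(17,)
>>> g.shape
(7, 17)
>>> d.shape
(13, 13)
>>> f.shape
(17, 17)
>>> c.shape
(7,)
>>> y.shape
(11,)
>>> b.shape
(11,)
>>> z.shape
(17, 17)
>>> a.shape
(11, 13)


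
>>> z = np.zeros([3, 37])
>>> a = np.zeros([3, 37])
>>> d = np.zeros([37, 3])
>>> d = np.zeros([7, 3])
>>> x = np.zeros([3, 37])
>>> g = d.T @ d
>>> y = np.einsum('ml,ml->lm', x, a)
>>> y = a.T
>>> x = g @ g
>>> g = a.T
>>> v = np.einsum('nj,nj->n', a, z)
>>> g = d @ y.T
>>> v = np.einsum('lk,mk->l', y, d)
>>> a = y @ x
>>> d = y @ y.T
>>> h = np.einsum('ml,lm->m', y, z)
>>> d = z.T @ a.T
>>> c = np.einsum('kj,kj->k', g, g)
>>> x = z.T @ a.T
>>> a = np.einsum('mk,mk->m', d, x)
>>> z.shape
(3, 37)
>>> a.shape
(37,)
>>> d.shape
(37, 37)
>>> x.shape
(37, 37)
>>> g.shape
(7, 37)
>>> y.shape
(37, 3)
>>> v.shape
(37,)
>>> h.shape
(37,)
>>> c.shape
(7,)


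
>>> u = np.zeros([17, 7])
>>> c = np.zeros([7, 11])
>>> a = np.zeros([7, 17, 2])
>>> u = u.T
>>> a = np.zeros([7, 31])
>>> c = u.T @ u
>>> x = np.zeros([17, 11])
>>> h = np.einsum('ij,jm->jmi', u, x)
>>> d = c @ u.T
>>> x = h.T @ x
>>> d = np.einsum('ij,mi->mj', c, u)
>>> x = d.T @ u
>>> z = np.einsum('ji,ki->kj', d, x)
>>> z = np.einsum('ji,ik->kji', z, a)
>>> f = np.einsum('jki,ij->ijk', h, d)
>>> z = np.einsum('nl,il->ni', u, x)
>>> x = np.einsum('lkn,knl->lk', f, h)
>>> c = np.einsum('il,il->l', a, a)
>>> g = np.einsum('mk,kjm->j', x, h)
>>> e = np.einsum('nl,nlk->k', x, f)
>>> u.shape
(7, 17)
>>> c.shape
(31,)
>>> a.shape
(7, 31)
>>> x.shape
(7, 17)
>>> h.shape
(17, 11, 7)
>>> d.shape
(7, 17)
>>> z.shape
(7, 17)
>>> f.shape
(7, 17, 11)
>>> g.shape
(11,)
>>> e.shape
(11,)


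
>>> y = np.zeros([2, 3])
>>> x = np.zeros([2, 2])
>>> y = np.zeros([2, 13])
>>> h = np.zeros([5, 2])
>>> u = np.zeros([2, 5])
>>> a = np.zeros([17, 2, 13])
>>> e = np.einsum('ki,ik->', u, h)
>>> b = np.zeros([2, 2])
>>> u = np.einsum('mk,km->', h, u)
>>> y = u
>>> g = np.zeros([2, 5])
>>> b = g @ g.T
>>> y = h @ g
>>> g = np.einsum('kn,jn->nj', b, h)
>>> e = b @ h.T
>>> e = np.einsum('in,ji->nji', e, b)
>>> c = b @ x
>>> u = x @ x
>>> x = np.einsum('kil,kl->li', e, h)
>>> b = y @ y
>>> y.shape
(5, 5)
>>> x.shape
(2, 2)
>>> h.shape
(5, 2)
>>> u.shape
(2, 2)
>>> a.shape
(17, 2, 13)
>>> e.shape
(5, 2, 2)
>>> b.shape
(5, 5)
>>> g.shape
(2, 5)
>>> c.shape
(2, 2)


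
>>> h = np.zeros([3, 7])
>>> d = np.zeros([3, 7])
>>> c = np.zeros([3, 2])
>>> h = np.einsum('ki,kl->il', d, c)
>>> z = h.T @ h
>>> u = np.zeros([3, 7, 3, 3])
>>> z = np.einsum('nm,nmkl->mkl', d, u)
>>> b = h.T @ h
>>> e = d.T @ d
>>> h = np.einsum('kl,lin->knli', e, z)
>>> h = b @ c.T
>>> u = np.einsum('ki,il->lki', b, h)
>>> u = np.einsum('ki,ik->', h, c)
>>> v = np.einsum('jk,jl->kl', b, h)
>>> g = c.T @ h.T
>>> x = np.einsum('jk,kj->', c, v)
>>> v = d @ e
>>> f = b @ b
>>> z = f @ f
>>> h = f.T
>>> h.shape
(2, 2)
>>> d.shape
(3, 7)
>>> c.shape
(3, 2)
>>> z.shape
(2, 2)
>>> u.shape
()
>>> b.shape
(2, 2)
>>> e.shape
(7, 7)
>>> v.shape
(3, 7)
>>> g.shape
(2, 2)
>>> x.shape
()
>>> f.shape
(2, 2)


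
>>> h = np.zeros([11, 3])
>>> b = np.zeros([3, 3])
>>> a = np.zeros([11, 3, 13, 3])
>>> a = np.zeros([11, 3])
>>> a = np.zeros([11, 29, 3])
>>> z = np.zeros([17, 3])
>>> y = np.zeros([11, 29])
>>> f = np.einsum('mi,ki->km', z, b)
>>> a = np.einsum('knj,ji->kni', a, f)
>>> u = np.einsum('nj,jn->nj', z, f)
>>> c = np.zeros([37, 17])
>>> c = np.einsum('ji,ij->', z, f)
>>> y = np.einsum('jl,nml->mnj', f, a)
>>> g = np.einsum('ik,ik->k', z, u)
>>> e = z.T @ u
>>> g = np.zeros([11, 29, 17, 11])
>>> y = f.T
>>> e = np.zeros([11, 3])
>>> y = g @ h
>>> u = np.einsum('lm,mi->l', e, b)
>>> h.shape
(11, 3)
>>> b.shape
(3, 3)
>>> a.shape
(11, 29, 17)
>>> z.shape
(17, 3)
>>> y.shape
(11, 29, 17, 3)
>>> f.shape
(3, 17)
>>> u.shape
(11,)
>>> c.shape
()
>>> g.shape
(11, 29, 17, 11)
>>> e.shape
(11, 3)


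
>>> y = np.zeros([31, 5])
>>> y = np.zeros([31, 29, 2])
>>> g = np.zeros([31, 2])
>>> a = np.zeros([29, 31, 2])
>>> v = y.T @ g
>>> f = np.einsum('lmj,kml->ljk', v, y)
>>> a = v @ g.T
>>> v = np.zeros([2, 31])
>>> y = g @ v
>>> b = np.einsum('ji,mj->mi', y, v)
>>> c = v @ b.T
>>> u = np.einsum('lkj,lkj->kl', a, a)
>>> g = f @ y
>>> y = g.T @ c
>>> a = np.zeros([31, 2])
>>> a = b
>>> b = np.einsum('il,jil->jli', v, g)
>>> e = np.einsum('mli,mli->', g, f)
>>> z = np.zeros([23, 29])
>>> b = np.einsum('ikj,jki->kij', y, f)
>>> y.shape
(31, 2, 2)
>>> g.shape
(2, 2, 31)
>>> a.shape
(2, 31)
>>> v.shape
(2, 31)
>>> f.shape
(2, 2, 31)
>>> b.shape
(2, 31, 2)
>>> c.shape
(2, 2)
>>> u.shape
(29, 2)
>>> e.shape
()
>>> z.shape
(23, 29)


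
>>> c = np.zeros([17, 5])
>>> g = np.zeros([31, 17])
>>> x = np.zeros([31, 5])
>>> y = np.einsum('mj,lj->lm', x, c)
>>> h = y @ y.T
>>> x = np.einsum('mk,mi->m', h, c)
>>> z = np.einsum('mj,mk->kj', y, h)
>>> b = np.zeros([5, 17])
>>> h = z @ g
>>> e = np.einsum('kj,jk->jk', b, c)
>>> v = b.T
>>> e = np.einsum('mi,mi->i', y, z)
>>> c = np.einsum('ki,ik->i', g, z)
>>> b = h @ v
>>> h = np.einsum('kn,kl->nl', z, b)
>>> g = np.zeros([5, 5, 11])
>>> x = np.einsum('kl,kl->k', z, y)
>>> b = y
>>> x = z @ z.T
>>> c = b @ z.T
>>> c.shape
(17, 17)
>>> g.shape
(5, 5, 11)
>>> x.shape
(17, 17)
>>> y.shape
(17, 31)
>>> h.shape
(31, 5)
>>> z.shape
(17, 31)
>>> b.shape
(17, 31)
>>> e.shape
(31,)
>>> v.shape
(17, 5)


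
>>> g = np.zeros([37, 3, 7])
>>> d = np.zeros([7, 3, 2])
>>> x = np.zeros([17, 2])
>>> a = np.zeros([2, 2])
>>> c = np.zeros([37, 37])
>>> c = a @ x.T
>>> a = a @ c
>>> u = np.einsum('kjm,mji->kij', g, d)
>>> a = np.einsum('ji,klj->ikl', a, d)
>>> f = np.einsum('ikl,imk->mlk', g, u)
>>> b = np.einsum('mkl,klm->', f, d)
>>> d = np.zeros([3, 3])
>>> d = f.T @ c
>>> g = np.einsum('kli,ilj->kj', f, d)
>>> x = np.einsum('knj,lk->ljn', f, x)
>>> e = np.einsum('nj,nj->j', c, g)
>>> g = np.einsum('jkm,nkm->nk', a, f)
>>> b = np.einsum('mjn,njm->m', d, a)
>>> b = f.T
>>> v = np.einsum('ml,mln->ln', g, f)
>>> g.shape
(2, 7)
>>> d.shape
(3, 7, 17)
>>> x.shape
(17, 3, 7)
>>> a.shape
(17, 7, 3)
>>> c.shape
(2, 17)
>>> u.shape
(37, 2, 3)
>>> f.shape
(2, 7, 3)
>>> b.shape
(3, 7, 2)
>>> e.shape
(17,)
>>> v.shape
(7, 3)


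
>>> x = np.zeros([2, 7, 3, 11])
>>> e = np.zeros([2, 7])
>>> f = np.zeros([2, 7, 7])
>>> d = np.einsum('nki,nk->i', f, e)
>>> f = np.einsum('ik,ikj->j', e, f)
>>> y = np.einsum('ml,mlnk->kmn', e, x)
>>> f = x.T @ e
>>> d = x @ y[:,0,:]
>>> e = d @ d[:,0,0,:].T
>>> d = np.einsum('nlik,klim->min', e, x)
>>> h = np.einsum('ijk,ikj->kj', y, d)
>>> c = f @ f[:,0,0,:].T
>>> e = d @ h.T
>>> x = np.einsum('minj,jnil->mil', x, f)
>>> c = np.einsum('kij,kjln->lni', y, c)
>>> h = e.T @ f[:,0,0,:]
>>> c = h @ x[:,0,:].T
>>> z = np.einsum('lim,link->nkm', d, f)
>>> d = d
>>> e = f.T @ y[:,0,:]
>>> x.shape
(2, 7, 7)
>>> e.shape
(7, 7, 3, 3)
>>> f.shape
(11, 3, 7, 7)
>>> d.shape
(11, 3, 2)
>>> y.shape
(11, 2, 3)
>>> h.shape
(3, 3, 7)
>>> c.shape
(3, 3, 2)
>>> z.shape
(7, 7, 2)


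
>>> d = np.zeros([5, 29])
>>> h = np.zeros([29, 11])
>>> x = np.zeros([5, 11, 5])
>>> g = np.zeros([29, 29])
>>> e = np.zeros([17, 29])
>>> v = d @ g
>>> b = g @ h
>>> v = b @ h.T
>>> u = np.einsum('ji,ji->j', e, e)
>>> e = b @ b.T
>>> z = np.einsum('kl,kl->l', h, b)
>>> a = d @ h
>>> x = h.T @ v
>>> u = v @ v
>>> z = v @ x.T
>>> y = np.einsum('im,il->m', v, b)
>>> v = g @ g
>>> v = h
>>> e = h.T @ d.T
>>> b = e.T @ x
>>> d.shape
(5, 29)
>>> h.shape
(29, 11)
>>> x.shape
(11, 29)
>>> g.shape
(29, 29)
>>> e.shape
(11, 5)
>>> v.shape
(29, 11)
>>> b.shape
(5, 29)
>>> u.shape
(29, 29)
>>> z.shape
(29, 11)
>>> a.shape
(5, 11)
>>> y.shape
(29,)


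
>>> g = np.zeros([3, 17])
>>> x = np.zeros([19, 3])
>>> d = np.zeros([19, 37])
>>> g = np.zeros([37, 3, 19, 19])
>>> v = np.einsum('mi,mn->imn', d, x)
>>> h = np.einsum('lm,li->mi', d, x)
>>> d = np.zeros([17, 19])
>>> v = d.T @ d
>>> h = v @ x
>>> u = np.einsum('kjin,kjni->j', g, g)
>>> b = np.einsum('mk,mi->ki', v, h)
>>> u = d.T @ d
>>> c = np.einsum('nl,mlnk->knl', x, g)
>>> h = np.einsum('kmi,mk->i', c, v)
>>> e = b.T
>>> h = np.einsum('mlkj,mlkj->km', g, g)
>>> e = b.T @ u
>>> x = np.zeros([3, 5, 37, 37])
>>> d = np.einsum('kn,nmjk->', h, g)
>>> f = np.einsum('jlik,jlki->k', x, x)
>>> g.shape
(37, 3, 19, 19)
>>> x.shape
(3, 5, 37, 37)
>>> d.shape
()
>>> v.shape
(19, 19)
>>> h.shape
(19, 37)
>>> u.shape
(19, 19)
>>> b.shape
(19, 3)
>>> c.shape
(19, 19, 3)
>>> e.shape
(3, 19)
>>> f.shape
(37,)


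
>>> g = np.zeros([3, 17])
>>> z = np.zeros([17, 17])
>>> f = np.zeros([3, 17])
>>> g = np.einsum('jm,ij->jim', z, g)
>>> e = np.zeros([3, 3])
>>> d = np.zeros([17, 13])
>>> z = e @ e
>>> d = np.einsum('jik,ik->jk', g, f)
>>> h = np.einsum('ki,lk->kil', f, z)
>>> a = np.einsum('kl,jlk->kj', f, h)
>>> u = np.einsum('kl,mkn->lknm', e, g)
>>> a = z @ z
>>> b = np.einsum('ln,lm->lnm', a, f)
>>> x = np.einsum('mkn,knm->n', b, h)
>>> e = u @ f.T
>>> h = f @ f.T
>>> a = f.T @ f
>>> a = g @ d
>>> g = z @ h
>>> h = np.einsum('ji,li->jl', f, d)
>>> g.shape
(3, 3)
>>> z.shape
(3, 3)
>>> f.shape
(3, 17)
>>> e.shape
(3, 3, 17, 3)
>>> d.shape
(17, 17)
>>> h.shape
(3, 17)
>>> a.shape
(17, 3, 17)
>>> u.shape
(3, 3, 17, 17)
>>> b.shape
(3, 3, 17)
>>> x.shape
(17,)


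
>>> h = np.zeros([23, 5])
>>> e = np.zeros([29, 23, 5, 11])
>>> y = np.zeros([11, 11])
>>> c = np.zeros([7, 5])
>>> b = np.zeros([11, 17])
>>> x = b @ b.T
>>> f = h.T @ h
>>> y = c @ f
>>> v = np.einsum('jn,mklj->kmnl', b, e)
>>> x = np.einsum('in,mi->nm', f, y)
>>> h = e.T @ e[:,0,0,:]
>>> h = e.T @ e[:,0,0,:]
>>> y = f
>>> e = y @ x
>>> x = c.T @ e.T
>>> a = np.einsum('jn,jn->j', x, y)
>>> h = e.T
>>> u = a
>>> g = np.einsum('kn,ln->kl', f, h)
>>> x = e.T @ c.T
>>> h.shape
(7, 5)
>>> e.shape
(5, 7)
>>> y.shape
(5, 5)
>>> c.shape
(7, 5)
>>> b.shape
(11, 17)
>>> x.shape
(7, 7)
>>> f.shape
(5, 5)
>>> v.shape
(23, 29, 17, 5)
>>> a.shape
(5,)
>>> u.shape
(5,)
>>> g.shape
(5, 7)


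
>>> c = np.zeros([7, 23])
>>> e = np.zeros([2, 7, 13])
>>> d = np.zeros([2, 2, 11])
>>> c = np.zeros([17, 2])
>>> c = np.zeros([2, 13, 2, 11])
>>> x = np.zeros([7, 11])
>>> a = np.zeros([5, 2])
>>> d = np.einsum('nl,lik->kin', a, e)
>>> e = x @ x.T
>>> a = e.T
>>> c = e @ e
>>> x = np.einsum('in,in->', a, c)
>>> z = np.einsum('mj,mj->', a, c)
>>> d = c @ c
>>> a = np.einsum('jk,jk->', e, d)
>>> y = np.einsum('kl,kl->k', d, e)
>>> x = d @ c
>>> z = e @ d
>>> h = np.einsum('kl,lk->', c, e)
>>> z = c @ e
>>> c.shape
(7, 7)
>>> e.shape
(7, 7)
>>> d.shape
(7, 7)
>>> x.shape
(7, 7)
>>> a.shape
()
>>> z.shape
(7, 7)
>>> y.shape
(7,)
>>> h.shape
()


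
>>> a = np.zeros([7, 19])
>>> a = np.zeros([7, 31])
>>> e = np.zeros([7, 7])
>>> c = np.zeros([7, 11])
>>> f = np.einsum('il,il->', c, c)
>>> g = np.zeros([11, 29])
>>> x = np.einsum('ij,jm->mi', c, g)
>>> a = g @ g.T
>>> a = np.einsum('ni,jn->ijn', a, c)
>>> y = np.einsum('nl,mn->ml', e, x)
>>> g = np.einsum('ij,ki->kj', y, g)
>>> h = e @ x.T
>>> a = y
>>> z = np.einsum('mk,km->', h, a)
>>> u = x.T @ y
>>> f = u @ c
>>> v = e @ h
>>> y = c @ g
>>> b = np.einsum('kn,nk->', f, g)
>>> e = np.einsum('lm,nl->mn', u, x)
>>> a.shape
(29, 7)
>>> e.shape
(7, 29)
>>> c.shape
(7, 11)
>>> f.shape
(7, 11)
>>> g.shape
(11, 7)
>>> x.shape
(29, 7)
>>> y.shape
(7, 7)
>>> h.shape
(7, 29)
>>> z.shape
()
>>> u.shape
(7, 7)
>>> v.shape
(7, 29)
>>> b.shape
()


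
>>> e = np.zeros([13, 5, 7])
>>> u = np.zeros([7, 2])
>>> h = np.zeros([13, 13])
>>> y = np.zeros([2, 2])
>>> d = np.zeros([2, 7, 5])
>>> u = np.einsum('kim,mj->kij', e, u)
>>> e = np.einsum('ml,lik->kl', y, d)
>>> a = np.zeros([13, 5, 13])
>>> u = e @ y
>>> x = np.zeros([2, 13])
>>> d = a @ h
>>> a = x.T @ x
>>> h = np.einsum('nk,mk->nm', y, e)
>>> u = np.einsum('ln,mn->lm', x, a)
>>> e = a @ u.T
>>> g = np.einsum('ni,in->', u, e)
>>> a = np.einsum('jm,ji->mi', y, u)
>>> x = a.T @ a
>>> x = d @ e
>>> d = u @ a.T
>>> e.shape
(13, 2)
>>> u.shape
(2, 13)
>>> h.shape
(2, 5)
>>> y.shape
(2, 2)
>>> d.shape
(2, 2)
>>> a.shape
(2, 13)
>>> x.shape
(13, 5, 2)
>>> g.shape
()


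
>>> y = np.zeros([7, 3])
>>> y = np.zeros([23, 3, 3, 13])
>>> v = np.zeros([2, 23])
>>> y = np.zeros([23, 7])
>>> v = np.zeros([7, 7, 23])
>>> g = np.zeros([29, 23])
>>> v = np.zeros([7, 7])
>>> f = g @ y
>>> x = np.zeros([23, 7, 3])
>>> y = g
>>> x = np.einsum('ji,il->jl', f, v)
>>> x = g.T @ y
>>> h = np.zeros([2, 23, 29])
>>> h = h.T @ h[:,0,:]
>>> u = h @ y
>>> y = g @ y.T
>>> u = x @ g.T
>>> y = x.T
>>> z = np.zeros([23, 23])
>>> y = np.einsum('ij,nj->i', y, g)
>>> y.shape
(23,)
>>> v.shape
(7, 7)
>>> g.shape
(29, 23)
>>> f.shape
(29, 7)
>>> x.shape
(23, 23)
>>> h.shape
(29, 23, 29)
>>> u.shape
(23, 29)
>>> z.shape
(23, 23)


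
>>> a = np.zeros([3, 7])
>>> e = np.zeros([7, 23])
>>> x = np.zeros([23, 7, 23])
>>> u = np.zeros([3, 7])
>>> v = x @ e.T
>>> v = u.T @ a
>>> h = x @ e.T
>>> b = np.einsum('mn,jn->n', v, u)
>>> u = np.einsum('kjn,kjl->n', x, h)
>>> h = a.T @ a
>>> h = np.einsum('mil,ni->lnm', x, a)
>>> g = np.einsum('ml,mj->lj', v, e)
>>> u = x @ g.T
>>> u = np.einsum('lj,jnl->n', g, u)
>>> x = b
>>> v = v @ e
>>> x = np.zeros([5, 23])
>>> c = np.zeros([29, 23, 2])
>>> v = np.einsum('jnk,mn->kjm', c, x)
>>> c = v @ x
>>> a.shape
(3, 7)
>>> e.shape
(7, 23)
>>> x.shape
(5, 23)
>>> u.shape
(7,)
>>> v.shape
(2, 29, 5)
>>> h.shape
(23, 3, 23)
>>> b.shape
(7,)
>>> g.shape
(7, 23)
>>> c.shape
(2, 29, 23)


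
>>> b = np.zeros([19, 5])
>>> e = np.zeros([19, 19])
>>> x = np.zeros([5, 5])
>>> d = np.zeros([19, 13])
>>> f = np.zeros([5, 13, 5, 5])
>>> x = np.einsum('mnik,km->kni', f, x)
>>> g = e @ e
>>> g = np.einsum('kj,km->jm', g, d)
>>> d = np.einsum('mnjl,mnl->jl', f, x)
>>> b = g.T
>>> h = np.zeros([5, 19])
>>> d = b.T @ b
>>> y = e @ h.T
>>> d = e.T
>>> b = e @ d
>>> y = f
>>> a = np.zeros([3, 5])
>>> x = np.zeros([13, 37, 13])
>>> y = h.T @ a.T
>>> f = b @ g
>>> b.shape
(19, 19)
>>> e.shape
(19, 19)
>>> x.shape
(13, 37, 13)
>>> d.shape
(19, 19)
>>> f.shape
(19, 13)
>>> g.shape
(19, 13)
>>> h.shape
(5, 19)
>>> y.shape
(19, 3)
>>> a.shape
(3, 5)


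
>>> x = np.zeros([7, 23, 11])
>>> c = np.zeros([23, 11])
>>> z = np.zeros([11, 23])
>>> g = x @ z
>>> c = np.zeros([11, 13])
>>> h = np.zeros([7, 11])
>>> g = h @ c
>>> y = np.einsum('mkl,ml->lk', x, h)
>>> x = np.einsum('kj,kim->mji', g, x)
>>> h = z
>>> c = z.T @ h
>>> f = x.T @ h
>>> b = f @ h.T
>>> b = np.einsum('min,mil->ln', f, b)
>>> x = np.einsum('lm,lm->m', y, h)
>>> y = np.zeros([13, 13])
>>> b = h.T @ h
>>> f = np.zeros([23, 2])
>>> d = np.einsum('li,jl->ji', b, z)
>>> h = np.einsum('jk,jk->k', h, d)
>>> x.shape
(23,)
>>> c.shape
(23, 23)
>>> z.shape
(11, 23)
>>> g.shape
(7, 13)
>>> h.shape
(23,)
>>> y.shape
(13, 13)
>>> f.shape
(23, 2)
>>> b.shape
(23, 23)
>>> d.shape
(11, 23)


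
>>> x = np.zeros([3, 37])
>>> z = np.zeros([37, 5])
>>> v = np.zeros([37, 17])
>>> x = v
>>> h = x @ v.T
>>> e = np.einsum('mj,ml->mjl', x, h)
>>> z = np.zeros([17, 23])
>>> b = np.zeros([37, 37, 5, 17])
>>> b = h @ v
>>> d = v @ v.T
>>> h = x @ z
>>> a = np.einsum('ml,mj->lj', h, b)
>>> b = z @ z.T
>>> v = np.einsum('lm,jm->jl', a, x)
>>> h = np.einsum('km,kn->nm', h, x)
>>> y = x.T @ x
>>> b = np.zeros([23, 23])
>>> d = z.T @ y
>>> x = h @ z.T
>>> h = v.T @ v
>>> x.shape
(17, 17)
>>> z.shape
(17, 23)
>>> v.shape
(37, 23)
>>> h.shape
(23, 23)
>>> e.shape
(37, 17, 37)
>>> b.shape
(23, 23)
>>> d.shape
(23, 17)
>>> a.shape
(23, 17)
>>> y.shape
(17, 17)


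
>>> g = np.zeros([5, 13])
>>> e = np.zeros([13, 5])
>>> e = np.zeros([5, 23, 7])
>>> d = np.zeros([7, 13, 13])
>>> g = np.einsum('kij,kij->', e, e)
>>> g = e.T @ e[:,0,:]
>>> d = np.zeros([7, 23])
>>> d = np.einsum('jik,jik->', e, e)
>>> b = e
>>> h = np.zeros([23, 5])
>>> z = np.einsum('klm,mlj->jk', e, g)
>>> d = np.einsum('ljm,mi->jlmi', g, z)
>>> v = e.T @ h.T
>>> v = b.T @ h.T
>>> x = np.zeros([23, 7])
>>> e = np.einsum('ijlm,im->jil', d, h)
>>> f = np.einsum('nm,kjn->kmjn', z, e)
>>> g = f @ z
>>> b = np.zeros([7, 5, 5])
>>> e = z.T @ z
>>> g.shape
(7, 5, 23, 5)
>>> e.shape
(5, 5)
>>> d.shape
(23, 7, 7, 5)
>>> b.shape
(7, 5, 5)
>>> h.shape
(23, 5)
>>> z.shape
(7, 5)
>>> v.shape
(7, 23, 23)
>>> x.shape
(23, 7)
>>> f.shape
(7, 5, 23, 7)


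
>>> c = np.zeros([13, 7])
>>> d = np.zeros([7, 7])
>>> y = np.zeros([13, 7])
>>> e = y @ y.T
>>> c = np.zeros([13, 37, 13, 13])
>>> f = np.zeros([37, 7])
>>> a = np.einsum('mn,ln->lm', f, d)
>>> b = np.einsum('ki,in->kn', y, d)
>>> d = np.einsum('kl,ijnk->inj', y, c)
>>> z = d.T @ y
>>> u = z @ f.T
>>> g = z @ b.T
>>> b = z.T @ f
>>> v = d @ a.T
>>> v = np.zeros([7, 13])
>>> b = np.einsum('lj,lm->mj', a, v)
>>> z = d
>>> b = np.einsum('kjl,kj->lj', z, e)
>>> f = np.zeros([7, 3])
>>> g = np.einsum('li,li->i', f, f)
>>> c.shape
(13, 37, 13, 13)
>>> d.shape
(13, 13, 37)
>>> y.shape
(13, 7)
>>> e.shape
(13, 13)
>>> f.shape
(7, 3)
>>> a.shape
(7, 37)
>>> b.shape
(37, 13)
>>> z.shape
(13, 13, 37)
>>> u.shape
(37, 13, 37)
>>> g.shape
(3,)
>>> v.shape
(7, 13)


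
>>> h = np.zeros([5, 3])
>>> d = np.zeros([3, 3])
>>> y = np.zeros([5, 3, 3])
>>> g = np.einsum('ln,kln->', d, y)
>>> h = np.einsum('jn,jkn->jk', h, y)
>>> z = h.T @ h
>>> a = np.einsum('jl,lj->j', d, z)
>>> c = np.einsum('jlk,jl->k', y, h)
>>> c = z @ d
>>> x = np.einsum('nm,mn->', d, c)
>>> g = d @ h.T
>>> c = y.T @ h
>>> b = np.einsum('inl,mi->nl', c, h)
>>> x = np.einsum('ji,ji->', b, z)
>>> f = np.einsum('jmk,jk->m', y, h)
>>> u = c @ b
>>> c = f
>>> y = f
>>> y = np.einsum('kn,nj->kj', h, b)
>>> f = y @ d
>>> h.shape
(5, 3)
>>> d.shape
(3, 3)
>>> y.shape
(5, 3)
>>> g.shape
(3, 5)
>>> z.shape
(3, 3)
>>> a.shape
(3,)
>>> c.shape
(3,)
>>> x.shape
()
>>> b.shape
(3, 3)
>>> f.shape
(5, 3)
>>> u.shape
(3, 3, 3)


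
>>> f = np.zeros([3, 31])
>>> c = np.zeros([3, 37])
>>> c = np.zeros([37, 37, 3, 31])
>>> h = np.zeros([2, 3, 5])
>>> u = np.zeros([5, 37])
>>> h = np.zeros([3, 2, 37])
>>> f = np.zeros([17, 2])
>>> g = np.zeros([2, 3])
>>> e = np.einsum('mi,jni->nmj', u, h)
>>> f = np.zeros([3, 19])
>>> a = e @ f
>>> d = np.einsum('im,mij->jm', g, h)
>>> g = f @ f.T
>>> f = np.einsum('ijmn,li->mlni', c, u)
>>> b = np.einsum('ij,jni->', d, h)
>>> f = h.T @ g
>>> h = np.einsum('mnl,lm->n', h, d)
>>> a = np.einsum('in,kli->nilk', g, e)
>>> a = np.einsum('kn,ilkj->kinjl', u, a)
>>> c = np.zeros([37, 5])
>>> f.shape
(37, 2, 3)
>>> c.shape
(37, 5)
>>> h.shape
(2,)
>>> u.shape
(5, 37)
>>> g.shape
(3, 3)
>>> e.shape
(2, 5, 3)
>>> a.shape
(5, 3, 37, 2, 3)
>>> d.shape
(37, 3)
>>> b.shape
()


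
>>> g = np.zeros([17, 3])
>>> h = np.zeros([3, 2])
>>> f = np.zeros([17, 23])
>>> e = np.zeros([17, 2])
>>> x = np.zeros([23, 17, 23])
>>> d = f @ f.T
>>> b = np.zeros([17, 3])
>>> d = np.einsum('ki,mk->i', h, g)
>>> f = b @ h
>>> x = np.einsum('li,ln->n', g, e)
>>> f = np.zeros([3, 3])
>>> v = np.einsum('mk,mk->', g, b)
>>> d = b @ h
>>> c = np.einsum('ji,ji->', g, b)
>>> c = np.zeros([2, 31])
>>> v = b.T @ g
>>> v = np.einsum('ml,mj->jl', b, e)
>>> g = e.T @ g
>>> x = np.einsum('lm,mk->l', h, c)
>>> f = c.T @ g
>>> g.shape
(2, 3)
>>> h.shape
(3, 2)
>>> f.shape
(31, 3)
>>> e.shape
(17, 2)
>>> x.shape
(3,)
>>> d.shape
(17, 2)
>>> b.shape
(17, 3)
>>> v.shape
(2, 3)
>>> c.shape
(2, 31)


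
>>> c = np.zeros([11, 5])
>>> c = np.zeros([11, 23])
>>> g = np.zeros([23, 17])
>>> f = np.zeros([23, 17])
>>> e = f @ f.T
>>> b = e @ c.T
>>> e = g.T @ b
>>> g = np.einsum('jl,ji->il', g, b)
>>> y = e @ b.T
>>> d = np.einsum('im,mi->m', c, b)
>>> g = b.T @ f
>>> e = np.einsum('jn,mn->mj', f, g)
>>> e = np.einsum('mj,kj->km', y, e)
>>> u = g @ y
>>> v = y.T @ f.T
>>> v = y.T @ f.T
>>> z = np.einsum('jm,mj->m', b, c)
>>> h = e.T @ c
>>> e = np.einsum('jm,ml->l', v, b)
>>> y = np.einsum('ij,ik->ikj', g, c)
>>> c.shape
(11, 23)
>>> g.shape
(11, 17)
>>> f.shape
(23, 17)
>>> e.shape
(11,)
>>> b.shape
(23, 11)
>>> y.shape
(11, 23, 17)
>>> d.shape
(23,)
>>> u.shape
(11, 23)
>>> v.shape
(23, 23)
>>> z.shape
(11,)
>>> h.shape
(17, 23)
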